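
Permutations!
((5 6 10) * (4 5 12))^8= (4 10 5 12 6)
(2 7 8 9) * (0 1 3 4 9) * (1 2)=[2, 3, 7, 4, 9, 5, 6, 8, 0, 1]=(0 2 7 8)(1 3 4 9)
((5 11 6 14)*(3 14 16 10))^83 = ((3 14 5 11 6 16 10))^83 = (3 10 16 6 11 5 14)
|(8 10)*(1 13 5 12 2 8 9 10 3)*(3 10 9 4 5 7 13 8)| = 8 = |(1 8 10 4 5 12 2 3)(7 13)|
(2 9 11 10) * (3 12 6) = [0, 1, 9, 12, 4, 5, 3, 7, 8, 11, 2, 10, 6] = (2 9 11 10)(3 12 6)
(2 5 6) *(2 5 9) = (2 9)(5 6) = [0, 1, 9, 3, 4, 6, 5, 7, 8, 2]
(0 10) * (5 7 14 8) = [10, 1, 2, 3, 4, 7, 6, 14, 5, 9, 0, 11, 12, 13, 8] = (0 10)(5 7 14 8)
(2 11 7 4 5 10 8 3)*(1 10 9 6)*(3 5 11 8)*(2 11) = (1 10 3 11 7 4 2 8 5 9 6) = [0, 10, 8, 11, 2, 9, 1, 4, 5, 6, 3, 7]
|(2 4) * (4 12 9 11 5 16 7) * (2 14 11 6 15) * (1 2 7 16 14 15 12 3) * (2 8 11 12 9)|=|(16)(1 8 11 5 14 12 2 3)(4 15 7)(6 9)|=24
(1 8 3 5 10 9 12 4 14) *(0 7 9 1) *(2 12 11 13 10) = [7, 8, 12, 5, 14, 2, 6, 9, 3, 11, 1, 13, 4, 10, 0] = (0 7 9 11 13 10 1 8 3 5 2 12 4 14)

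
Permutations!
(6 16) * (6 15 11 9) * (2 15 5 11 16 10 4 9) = (2 15 16 5 11)(4 9 6 10) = [0, 1, 15, 3, 9, 11, 10, 7, 8, 6, 4, 2, 12, 13, 14, 16, 5]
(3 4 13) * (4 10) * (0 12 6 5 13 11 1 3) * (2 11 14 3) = (0 12 6 5 13)(1 2 11)(3 10 4 14) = [12, 2, 11, 10, 14, 13, 5, 7, 8, 9, 4, 1, 6, 0, 3]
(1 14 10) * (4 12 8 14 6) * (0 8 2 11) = (0 8 14 10 1 6 4 12 2 11) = [8, 6, 11, 3, 12, 5, 4, 7, 14, 9, 1, 0, 2, 13, 10]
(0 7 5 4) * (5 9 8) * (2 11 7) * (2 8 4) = [8, 1, 11, 3, 0, 2, 6, 9, 5, 4, 10, 7] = (0 8 5 2 11 7 9 4)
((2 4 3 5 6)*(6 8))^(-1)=((2 4 3 5 8 6))^(-1)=(2 6 8 5 3 4)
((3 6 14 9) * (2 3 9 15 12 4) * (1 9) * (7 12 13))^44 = ((1 9)(2 3 6 14 15 13 7 12 4))^44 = (2 4 12 7 13 15 14 6 3)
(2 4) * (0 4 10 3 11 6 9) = (0 4 2 10 3 11 6 9) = [4, 1, 10, 11, 2, 5, 9, 7, 8, 0, 3, 6]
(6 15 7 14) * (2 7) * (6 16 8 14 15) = (2 7 15)(8 14 16) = [0, 1, 7, 3, 4, 5, 6, 15, 14, 9, 10, 11, 12, 13, 16, 2, 8]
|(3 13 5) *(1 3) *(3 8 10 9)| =|(1 8 10 9 3 13 5)| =7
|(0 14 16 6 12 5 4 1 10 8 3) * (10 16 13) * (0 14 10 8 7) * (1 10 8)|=|(0 8 3 14 13 1 16 6 12 5 4 10 7)|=13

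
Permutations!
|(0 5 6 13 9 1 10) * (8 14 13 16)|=|(0 5 6 16 8 14 13 9 1 10)|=10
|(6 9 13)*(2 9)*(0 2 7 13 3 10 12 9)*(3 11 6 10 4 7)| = |(0 2)(3 4 7 13 10 12 9 11 6)| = 18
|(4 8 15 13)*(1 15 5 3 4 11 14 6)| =12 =|(1 15 13 11 14 6)(3 4 8 5)|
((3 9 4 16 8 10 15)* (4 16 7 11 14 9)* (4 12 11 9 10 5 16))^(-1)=((3 12 11 14 10 15)(4 7 9)(5 16 8))^(-1)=(3 15 10 14 11 12)(4 9 7)(5 8 16)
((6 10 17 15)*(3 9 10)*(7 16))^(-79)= ((3 9 10 17 15 6)(7 16))^(-79)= (3 6 15 17 10 9)(7 16)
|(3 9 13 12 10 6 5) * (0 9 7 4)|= |(0 9 13 12 10 6 5 3 7 4)|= 10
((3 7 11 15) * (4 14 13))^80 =(15)(4 13 14)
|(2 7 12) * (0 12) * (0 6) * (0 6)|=4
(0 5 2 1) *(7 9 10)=[5, 0, 1, 3, 4, 2, 6, 9, 8, 10, 7]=(0 5 2 1)(7 9 10)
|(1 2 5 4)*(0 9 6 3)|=4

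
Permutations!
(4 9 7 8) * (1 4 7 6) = (1 4 9 6)(7 8) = [0, 4, 2, 3, 9, 5, 1, 8, 7, 6]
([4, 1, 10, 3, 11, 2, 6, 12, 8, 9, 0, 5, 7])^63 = [5, 1, 4, 3, 2, 0, 6, 12, 8, 9, 11, 10, 7]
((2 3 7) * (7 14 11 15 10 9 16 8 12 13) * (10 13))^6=(2 7 13 15 11 14 3)(8 12 10 9 16)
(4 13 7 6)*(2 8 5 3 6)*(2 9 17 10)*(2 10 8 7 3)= (2 7 9 17 8 5)(3 6 4 13)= [0, 1, 7, 6, 13, 2, 4, 9, 5, 17, 10, 11, 12, 3, 14, 15, 16, 8]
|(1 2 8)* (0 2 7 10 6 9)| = 8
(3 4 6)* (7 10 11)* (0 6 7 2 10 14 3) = (0 6)(2 10 11)(3 4 7 14) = [6, 1, 10, 4, 7, 5, 0, 14, 8, 9, 11, 2, 12, 13, 3]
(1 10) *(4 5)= [0, 10, 2, 3, 5, 4, 6, 7, 8, 9, 1]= (1 10)(4 5)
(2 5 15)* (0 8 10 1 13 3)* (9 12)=(0 8 10 1 13 3)(2 5 15)(9 12)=[8, 13, 5, 0, 4, 15, 6, 7, 10, 12, 1, 11, 9, 3, 14, 2]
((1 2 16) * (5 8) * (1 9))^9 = ((1 2 16 9)(5 8))^9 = (1 2 16 9)(5 8)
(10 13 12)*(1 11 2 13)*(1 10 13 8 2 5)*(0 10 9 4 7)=(0 10 9 4 7)(1 11 5)(2 8)(12 13)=[10, 11, 8, 3, 7, 1, 6, 0, 2, 4, 9, 5, 13, 12]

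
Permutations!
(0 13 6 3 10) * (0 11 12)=[13, 1, 2, 10, 4, 5, 3, 7, 8, 9, 11, 12, 0, 6]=(0 13 6 3 10 11 12)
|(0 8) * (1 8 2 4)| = 5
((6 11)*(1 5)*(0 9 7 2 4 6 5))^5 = (0 6 9 11 7 5 2 1 4)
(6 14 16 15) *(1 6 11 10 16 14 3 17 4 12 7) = [0, 6, 2, 17, 12, 5, 3, 1, 8, 9, 16, 10, 7, 13, 14, 11, 15, 4] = (1 6 3 17 4 12 7)(10 16 15 11)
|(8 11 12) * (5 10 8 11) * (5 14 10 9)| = 6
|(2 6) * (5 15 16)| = 6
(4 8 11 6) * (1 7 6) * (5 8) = (1 7 6 4 5 8 11) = [0, 7, 2, 3, 5, 8, 4, 6, 11, 9, 10, 1]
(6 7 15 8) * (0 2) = (0 2)(6 7 15 8) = [2, 1, 0, 3, 4, 5, 7, 15, 6, 9, 10, 11, 12, 13, 14, 8]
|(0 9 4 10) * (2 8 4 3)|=7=|(0 9 3 2 8 4 10)|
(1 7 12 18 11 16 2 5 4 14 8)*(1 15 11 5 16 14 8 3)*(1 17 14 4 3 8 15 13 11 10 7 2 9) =(1 2 16 9)(3 17 14 8 13 11 4 15 10 7 12 18 5) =[0, 2, 16, 17, 15, 3, 6, 12, 13, 1, 7, 4, 18, 11, 8, 10, 9, 14, 5]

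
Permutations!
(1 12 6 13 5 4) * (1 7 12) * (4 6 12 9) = (4 7 9)(5 6 13) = [0, 1, 2, 3, 7, 6, 13, 9, 8, 4, 10, 11, 12, 5]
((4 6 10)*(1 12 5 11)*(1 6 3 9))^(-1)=((1 12 5 11 6 10 4 3 9))^(-1)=(1 9 3 4 10 6 11 5 12)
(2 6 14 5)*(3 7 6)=(2 3 7 6 14 5)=[0, 1, 3, 7, 4, 2, 14, 6, 8, 9, 10, 11, 12, 13, 5]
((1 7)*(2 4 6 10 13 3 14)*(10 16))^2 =((1 7)(2 4 6 16 10 13 3 14))^2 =(2 6 10 3)(4 16 13 14)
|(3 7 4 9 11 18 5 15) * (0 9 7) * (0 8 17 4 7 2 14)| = 12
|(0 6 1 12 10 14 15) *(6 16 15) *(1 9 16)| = |(0 1 12 10 14 6 9 16 15)| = 9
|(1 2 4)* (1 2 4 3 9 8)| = 6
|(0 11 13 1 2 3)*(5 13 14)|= 8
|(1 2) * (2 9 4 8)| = 5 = |(1 9 4 8 2)|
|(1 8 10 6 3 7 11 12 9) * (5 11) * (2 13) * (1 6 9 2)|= |(1 8 10 9 6 3 7 5 11 12 2 13)|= 12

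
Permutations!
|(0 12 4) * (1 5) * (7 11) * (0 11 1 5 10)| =|(0 12 4 11 7 1 10)| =7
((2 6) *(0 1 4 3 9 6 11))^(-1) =((0 1 4 3 9 6 2 11))^(-1) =(0 11 2 6 9 3 4 1)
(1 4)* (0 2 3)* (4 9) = (0 2 3)(1 9 4) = [2, 9, 3, 0, 1, 5, 6, 7, 8, 4]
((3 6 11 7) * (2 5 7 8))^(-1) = ((2 5 7 3 6 11 8))^(-1) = (2 8 11 6 3 7 5)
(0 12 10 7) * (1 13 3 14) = (0 12 10 7)(1 13 3 14) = [12, 13, 2, 14, 4, 5, 6, 0, 8, 9, 7, 11, 10, 3, 1]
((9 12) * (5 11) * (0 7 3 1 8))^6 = (12)(0 7 3 1 8)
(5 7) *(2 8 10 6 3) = (2 8 10 6 3)(5 7) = [0, 1, 8, 2, 4, 7, 3, 5, 10, 9, 6]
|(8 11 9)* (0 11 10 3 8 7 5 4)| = |(0 11 9 7 5 4)(3 8 10)| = 6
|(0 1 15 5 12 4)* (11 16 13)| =|(0 1 15 5 12 4)(11 16 13)| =6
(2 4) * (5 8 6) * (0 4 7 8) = (0 4 2 7 8 6 5) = [4, 1, 7, 3, 2, 0, 5, 8, 6]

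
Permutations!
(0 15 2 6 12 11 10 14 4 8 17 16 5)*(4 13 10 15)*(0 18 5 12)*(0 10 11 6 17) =[4, 1, 17, 3, 8, 18, 10, 7, 0, 9, 14, 15, 6, 11, 13, 2, 12, 16, 5] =(0 4 8)(2 17 16 12 6 10 14 13 11 15)(5 18)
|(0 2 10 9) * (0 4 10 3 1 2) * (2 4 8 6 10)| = |(1 4 2 3)(6 10 9 8)| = 4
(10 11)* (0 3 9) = (0 3 9)(10 11) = [3, 1, 2, 9, 4, 5, 6, 7, 8, 0, 11, 10]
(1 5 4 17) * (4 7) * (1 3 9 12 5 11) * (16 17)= (1 11)(3 9 12 5 7 4 16 17)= [0, 11, 2, 9, 16, 7, 6, 4, 8, 12, 10, 1, 5, 13, 14, 15, 17, 3]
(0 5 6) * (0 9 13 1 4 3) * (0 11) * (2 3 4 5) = (0 2 3 11)(1 5 6 9 13) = [2, 5, 3, 11, 4, 6, 9, 7, 8, 13, 10, 0, 12, 1]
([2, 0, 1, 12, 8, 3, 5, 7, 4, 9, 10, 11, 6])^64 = [2, 0, 1, 3, 4, 5, 6, 7, 8, 9, 10, 11, 12]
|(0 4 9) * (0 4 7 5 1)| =|(0 7 5 1)(4 9)| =4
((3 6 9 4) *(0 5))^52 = ((0 5)(3 6 9 4))^52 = (9)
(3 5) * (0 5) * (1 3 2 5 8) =(0 8 1 3)(2 5) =[8, 3, 5, 0, 4, 2, 6, 7, 1]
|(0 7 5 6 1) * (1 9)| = |(0 7 5 6 9 1)| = 6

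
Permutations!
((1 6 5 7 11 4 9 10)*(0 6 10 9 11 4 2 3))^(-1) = ((0 6 5 7 4 11 2 3)(1 10))^(-1) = (0 3 2 11 4 7 5 6)(1 10)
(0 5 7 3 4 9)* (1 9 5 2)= (0 2 1 9)(3 4 5 7)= [2, 9, 1, 4, 5, 7, 6, 3, 8, 0]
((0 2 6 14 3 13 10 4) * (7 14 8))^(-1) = ((0 2 6 8 7 14 3 13 10 4))^(-1) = (0 4 10 13 3 14 7 8 6 2)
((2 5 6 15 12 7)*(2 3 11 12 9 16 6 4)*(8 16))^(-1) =(2 4 5)(3 7 12 11)(6 16 8 9 15)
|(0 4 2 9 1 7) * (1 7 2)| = 6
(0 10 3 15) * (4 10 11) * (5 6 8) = (0 11 4 10 3 15)(5 6 8) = [11, 1, 2, 15, 10, 6, 8, 7, 5, 9, 3, 4, 12, 13, 14, 0]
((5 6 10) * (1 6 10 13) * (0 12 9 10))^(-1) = (0 5 10 9 12)(1 13 6)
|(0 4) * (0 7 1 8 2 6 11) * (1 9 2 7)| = 9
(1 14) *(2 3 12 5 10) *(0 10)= [10, 14, 3, 12, 4, 0, 6, 7, 8, 9, 2, 11, 5, 13, 1]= (0 10 2 3 12 5)(1 14)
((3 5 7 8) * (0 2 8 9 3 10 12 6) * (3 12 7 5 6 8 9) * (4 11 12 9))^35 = (0 8)(2 10)(3 11)(4 7)(6 12)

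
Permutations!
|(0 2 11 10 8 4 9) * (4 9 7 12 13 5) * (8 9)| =5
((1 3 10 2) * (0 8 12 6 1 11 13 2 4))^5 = (0 3 12 4 1 8 10 6)(2 13 11)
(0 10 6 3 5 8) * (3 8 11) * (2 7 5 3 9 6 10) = [2, 1, 7, 3, 4, 11, 8, 5, 0, 6, 10, 9] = (0 2 7 5 11 9 6 8)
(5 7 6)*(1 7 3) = (1 7 6 5 3) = [0, 7, 2, 1, 4, 3, 5, 6]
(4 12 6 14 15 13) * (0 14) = (0 14 15 13 4 12 6) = [14, 1, 2, 3, 12, 5, 0, 7, 8, 9, 10, 11, 6, 4, 15, 13]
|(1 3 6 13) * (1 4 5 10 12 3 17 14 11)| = |(1 17 14 11)(3 6 13 4 5 10 12)| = 28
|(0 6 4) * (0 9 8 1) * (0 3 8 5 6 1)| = 4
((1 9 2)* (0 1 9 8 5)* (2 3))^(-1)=(0 5 8 1)(2 3 9)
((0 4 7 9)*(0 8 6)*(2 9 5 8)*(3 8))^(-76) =((0 4 7 5 3 8 6)(2 9))^(-76) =(9)(0 4 7 5 3 8 6)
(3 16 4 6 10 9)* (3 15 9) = (3 16 4 6 10)(9 15) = [0, 1, 2, 16, 6, 5, 10, 7, 8, 15, 3, 11, 12, 13, 14, 9, 4]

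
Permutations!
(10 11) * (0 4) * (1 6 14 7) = [4, 6, 2, 3, 0, 5, 14, 1, 8, 9, 11, 10, 12, 13, 7] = (0 4)(1 6 14 7)(10 11)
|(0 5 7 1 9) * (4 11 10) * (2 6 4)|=5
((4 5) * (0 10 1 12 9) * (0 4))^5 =(0 4 12 10 5 9 1) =((0 10 1 12 9 4 5))^5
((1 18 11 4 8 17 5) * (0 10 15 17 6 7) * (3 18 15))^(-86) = ((0 10 3 18 11 4 8 6 7)(1 15 17 5))^(-86) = (0 11 7 18 6 3 8 10 4)(1 17)(5 15)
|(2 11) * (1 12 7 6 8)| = 10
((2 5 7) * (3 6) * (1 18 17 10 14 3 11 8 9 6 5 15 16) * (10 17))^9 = ((1 18 10 14 3 5 7 2 15 16)(6 11 8 9))^9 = (1 16 15 2 7 5 3 14 10 18)(6 11 8 9)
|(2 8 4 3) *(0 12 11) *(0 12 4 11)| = 7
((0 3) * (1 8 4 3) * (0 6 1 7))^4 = ((0 7)(1 8 4 3 6))^4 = (1 6 3 4 8)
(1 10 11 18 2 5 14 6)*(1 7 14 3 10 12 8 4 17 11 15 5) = (1 12 8 4 17 11 18 2)(3 10 15 5)(6 7 14) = [0, 12, 1, 10, 17, 3, 7, 14, 4, 9, 15, 18, 8, 13, 6, 5, 16, 11, 2]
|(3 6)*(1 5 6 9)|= 5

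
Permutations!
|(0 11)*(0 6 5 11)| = |(5 11 6)| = 3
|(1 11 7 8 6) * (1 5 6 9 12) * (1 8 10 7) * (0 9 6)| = |(0 9 12 8 6 5)(1 11)(7 10)| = 6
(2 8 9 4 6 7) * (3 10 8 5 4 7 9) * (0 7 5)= (0 7 2)(3 10 8)(4 6 9 5)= [7, 1, 0, 10, 6, 4, 9, 2, 3, 5, 8]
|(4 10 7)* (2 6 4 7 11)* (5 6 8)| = 7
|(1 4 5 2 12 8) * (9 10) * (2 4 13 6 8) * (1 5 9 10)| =14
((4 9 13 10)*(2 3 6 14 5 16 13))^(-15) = (2 16)(3 13)(4 14)(5 9)(6 10)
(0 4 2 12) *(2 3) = (0 4 3 2 12) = [4, 1, 12, 2, 3, 5, 6, 7, 8, 9, 10, 11, 0]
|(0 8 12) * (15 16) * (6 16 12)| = |(0 8 6 16 15 12)| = 6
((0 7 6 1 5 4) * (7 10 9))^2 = (0 9 6 5)(1 4 10 7)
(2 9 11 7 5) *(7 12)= (2 9 11 12 7 5)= [0, 1, 9, 3, 4, 2, 6, 5, 8, 11, 10, 12, 7]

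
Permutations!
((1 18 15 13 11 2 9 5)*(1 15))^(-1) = (1 18)(2 11 13 15 5 9)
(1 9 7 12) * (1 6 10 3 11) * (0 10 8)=(0 10 3 11 1 9 7 12 6 8)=[10, 9, 2, 11, 4, 5, 8, 12, 0, 7, 3, 1, 6]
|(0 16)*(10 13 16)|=|(0 10 13 16)|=4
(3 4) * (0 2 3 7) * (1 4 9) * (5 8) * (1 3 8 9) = [2, 4, 8, 1, 7, 9, 6, 0, 5, 3] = (0 2 8 5 9 3 1 4 7)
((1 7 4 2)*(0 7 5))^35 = (0 5 1 2 4 7)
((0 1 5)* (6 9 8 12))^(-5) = ((0 1 5)(6 9 8 12))^(-5) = (0 1 5)(6 12 8 9)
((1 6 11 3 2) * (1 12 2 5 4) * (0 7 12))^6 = ((0 7 12 2)(1 6 11 3 5 4))^6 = (0 12)(2 7)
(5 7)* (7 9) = (5 9 7) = [0, 1, 2, 3, 4, 9, 6, 5, 8, 7]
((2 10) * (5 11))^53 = (2 10)(5 11)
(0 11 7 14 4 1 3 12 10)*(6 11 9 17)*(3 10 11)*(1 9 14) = (0 14 4 9 17 6 3 12 11 7 1 10) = [14, 10, 2, 12, 9, 5, 3, 1, 8, 17, 0, 7, 11, 13, 4, 15, 16, 6]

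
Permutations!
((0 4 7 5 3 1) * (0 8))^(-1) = ((0 4 7 5 3 1 8))^(-1) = (0 8 1 3 5 7 4)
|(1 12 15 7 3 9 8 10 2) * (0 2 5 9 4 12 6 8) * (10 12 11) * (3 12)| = 33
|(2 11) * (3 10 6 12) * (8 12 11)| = |(2 8 12 3 10 6 11)| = 7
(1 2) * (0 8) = (0 8)(1 2) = [8, 2, 1, 3, 4, 5, 6, 7, 0]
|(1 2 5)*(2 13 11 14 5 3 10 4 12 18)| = 30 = |(1 13 11 14 5)(2 3 10 4 12 18)|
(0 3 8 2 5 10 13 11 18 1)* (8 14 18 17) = (0 3 14 18 1)(2 5 10 13 11 17 8) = [3, 0, 5, 14, 4, 10, 6, 7, 2, 9, 13, 17, 12, 11, 18, 15, 16, 8, 1]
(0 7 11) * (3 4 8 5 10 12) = (0 7 11)(3 4 8 5 10 12) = [7, 1, 2, 4, 8, 10, 6, 11, 5, 9, 12, 0, 3]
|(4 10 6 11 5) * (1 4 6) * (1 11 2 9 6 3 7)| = 21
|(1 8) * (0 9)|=|(0 9)(1 8)|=2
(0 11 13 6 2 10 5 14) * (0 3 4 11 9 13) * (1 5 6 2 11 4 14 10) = [9, 5, 1, 14, 4, 10, 11, 7, 8, 13, 6, 0, 12, 2, 3] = (0 9 13 2 1 5 10 6 11)(3 14)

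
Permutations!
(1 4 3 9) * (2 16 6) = (1 4 3 9)(2 16 6) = [0, 4, 16, 9, 3, 5, 2, 7, 8, 1, 10, 11, 12, 13, 14, 15, 6]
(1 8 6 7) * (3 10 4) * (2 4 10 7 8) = (10)(1 2 4 3 7)(6 8) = [0, 2, 4, 7, 3, 5, 8, 1, 6, 9, 10]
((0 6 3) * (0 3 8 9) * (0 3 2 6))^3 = ((2 6 8 9 3))^3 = (2 9 6 3 8)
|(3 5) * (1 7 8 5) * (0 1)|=6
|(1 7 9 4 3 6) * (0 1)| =|(0 1 7 9 4 3 6)| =7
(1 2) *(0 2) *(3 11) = (0 2 1)(3 11) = [2, 0, 1, 11, 4, 5, 6, 7, 8, 9, 10, 3]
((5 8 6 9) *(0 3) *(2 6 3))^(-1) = ((0 2 6 9 5 8 3))^(-1) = (0 3 8 5 9 6 2)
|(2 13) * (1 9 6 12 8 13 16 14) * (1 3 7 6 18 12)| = 12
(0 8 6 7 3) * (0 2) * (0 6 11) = [8, 1, 6, 2, 4, 5, 7, 3, 11, 9, 10, 0] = (0 8 11)(2 6 7 3)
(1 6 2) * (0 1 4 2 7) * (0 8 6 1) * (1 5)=(1 5)(2 4)(6 7 8)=[0, 5, 4, 3, 2, 1, 7, 8, 6]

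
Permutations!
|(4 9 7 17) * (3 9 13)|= |(3 9 7 17 4 13)|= 6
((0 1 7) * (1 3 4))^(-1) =((0 3 4 1 7))^(-1) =(0 7 1 4 3)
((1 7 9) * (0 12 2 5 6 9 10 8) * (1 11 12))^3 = ((0 1 7 10 8)(2 5 6 9 11 12))^3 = (0 10 1 8 7)(2 9)(5 11)(6 12)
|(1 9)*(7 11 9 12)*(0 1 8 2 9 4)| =6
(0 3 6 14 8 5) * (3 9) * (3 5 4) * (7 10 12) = [9, 1, 2, 6, 3, 0, 14, 10, 4, 5, 12, 11, 7, 13, 8] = (0 9 5)(3 6 14 8 4)(7 10 12)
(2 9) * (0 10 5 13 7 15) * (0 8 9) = (0 10 5 13 7 15 8 9 2) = [10, 1, 0, 3, 4, 13, 6, 15, 9, 2, 5, 11, 12, 7, 14, 8]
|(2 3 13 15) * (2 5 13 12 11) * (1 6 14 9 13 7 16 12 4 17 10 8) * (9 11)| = |(1 6 14 11 2 3 4 17 10 8)(5 7 16 12 9 13 15)| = 70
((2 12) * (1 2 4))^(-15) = ((1 2 12 4))^(-15) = (1 2 12 4)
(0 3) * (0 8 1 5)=(0 3 8 1 5)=[3, 5, 2, 8, 4, 0, 6, 7, 1]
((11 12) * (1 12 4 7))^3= ((1 12 11 4 7))^3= (1 4 12 7 11)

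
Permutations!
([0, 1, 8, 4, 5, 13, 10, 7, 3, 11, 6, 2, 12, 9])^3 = (2 4 9 8 5 11 3 13)(6 10)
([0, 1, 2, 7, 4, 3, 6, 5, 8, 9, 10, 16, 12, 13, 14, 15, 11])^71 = [0, 1, 2, 5, 4, 7, 6, 3, 8, 9, 10, 16, 12, 13, 14, 15, 11]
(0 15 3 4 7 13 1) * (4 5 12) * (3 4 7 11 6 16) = (0 15 4 11 6 16 3 5 12 7 13 1) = [15, 0, 2, 5, 11, 12, 16, 13, 8, 9, 10, 6, 7, 1, 14, 4, 3]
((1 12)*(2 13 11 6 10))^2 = ((1 12)(2 13 11 6 10))^2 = (2 11 10 13 6)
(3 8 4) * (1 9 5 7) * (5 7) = (1 9 7)(3 8 4) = [0, 9, 2, 8, 3, 5, 6, 1, 4, 7]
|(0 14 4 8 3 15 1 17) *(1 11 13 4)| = |(0 14 1 17)(3 15 11 13 4 8)| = 12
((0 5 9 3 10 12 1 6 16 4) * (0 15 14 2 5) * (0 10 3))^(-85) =((0 10 12 1 6 16 4 15 14 2 5 9))^(-85) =(0 9 5 2 14 15 4 16 6 1 12 10)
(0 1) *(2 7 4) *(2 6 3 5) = (0 1)(2 7 4 6 3 5) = [1, 0, 7, 5, 6, 2, 3, 4]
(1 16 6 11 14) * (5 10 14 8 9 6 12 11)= [0, 16, 2, 3, 4, 10, 5, 7, 9, 6, 14, 8, 11, 13, 1, 15, 12]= (1 16 12 11 8 9 6 5 10 14)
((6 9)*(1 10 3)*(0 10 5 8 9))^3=((0 10 3 1 5 8 9 6))^3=(0 1 9 10 5 6 3 8)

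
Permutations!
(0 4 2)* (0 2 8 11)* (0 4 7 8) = [7, 1, 2, 3, 0, 5, 6, 8, 11, 9, 10, 4] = (0 7 8 11 4)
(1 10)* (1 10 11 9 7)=(1 11 9 7)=[0, 11, 2, 3, 4, 5, 6, 1, 8, 7, 10, 9]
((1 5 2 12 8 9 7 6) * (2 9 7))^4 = (1 12)(2 6)(5 8)(7 9)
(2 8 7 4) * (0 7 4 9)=(0 7 9)(2 8 4)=[7, 1, 8, 3, 2, 5, 6, 9, 4, 0]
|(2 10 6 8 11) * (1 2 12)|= 7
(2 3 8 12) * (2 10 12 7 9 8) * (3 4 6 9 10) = (2 4 6 9 8 7 10 12 3) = [0, 1, 4, 2, 6, 5, 9, 10, 7, 8, 12, 11, 3]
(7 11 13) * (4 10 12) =(4 10 12)(7 11 13) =[0, 1, 2, 3, 10, 5, 6, 11, 8, 9, 12, 13, 4, 7]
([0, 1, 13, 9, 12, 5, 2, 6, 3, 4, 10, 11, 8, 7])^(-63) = (2 13 7 6)(3 4 8 9 12)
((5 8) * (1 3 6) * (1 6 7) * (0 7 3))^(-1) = (0 1 7)(5 8)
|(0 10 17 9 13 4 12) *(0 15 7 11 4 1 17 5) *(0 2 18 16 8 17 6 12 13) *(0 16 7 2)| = 60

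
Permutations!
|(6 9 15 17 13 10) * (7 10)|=|(6 9 15 17 13 7 10)|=7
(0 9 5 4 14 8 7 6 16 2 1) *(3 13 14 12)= (0 9 5 4 12 3 13 14 8 7 6 16 2 1)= [9, 0, 1, 13, 12, 4, 16, 6, 7, 5, 10, 11, 3, 14, 8, 15, 2]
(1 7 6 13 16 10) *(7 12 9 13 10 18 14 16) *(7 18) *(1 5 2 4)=(1 12 9 13 18 14 16 7 6 10 5 2 4)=[0, 12, 4, 3, 1, 2, 10, 6, 8, 13, 5, 11, 9, 18, 16, 15, 7, 17, 14]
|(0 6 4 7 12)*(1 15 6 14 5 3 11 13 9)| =13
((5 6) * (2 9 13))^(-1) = (2 13 9)(5 6)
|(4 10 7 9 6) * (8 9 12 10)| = 12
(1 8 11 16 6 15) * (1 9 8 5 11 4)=[0, 5, 2, 3, 1, 11, 15, 7, 4, 8, 10, 16, 12, 13, 14, 9, 6]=(1 5 11 16 6 15 9 8 4)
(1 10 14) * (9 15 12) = (1 10 14)(9 15 12) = [0, 10, 2, 3, 4, 5, 6, 7, 8, 15, 14, 11, 9, 13, 1, 12]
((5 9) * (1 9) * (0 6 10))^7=((0 6 10)(1 9 5))^7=(0 6 10)(1 9 5)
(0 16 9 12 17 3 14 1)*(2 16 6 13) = (0 6 13 2 16 9 12 17 3 14 1) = [6, 0, 16, 14, 4, 5, 13, 7, 8, 12, 10, 11, 17, 2, 1, 15, 9, 3]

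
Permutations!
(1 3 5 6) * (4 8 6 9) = [0, 3, 2, 5, 8, 9, 1, 7, 6, 4] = (1 3 5 9 4 8 6)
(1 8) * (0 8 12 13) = (0 8 1 12 13) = [8, 12, 2, 3, 4, 5, 6, 7, 1, 9, 10, 11, 13, 0]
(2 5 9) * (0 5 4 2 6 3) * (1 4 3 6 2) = (0 5 9 2 3)(1 4) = [5, 4, 3, 0, 1, 9, 6, 7, 8, 2]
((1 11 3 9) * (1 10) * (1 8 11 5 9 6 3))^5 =(1 11 8 10 9 5)(3 6)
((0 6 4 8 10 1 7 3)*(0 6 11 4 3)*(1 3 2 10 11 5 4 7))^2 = ((0 5 4 8 11 7)(2 10 3 6))^2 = (0 4 11)(2 3)(5 8 7)(6 10)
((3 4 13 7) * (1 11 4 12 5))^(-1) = (1 5 12 3 7 13 4 11)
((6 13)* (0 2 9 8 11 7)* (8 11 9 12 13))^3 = ((0 2 12 13 6 8 9 11 7))^3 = (0 13 9)(2 6 11)(7 12 8)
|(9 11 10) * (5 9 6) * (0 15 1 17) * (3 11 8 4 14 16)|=20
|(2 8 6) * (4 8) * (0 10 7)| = 12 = |(0 10 7)(2 4 8 6)|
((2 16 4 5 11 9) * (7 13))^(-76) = (2 4 11)(5 9 16)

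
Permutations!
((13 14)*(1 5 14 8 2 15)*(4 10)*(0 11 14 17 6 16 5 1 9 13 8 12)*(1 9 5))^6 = (0 5 13 2 1 14 6)(8 16 11 17 12 15 9)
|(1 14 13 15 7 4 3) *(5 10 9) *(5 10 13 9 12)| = |(1 14 9 10 12 5 13 15 7 4 3)| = 11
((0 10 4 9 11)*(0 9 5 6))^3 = ((0 10 4 5 6)(9 11))^3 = (0 5 10 6 4)(9 11)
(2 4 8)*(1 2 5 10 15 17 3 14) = (1 2 4 8 5 10 15 17 3 14) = [0, 2, 4, 14, 8, 10, 6, 7, 5, 9, 15, 11, 12, 13, 1, 17, 16, 3]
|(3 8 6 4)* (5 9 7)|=12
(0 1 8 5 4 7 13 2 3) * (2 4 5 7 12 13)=(0 1 8 7 2 3)(4 12 13)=[1, 8, 3, 0, 12, 5, 6, 2, 7, 9, 10, 11, 13, 4]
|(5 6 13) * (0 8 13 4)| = |(0 8 13 5 6 4)| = 6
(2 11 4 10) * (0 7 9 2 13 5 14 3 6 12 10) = (0 7 9 2 11 4)(3 6 12 10 13 5 14) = [7, 1, 11, 6, 0, 14, 12, 9, 8, 2, 13, 4, 10, 5, 3]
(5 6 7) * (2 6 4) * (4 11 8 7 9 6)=[0, 1, 4, 3, 2, 11, 9, 5, 7, 6, 10, 8]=(2 4)(5 11 8 7)(6 9)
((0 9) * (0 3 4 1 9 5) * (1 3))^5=(0 5)(1 9)(3 4)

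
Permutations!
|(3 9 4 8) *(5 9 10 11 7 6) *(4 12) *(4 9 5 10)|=12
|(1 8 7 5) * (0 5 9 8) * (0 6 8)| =|(0 5 1 6 8 7 9)| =7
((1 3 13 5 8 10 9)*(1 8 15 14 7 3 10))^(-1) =(1 8 9 10)(3 7 14 15 5 13)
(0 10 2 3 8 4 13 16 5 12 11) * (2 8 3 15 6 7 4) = (0 10 8 2 15 6 7 4 13 16 5 12 11) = [10, 1, 15, 3, 13, 12, 7, 4, 2, 9, 8, 0, 11, 16, 14, 6, 5]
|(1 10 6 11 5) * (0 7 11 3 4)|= |(0 7 11 5 1 10 6 3 4)|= 9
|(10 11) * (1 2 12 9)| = |(1 2 12 9)(10 11)| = 4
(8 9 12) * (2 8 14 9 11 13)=[0, 1, 8, 3, 4, 5, 6, 7, 11, 12, 10, 13, 14, 2, 9]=(2 8 11 13)(9 12 14)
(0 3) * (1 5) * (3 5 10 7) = (0 5 1 10 7 3) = [5, 10, 2, 0, 4, 1, 6, 3, 8, 9, 7]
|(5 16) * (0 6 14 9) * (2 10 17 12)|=|(0 6 14 9)(2 10 17 12)(5 16)|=4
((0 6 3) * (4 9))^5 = ((0 6 3)(4 9))^5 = (0 3 6)(4 9)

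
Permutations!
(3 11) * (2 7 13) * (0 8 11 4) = (0 8 11 3 4)(2 7 13) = [8, 1, 7, 4, 0, 5, 6, 13, 11, 9, 10, 3, 12, 2]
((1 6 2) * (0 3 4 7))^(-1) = ((0 3 4 7)(1 6 2))^(-1) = (0 7 4 3)(1 2 6)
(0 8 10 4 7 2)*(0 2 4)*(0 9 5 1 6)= [8, 6, 2, 3, 7, 1, 0, 4, 10, 5, 9]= (0 8 10 9 5 1 6)(4 7)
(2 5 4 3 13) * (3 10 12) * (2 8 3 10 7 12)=(2 5 4 7 12 10)(3 13 8)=[0, 1, 5, 13, 7, 4, 6, 12, 3, 9, 2, 11, 10, 8]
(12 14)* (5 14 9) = (5 14 12 9) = [0, 1, 2, 3, 4, 14, 6, 7, 8, 5, 10, 11, 9, 13, 12]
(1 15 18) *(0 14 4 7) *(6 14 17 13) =(0 17 13 6 14 4 7)(1 15 18) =[17, 15, 2, 3, 7, 5, 14, 0, 8, 9, 10, 11, 12, 6, 4, 18, 16, 13, 1]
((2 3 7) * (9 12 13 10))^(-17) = (2 3 7)(9 10 13 12)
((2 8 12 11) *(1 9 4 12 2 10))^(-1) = (1 10 11 12 4 9)(2 8)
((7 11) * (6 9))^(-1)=(6 9)(7 11)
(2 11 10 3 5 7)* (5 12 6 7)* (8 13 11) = (2 8 13 11 10 3 12 6 7) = [0, 1, 8, 12, 4, 5, 7, 2, 13, 9, 3, 10, 6, 11]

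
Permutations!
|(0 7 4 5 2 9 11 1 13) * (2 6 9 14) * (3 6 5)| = |(0 7 4 3 6 9 11 1 13)(2 14)| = 18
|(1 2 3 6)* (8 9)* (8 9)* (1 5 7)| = |(9)(1 2 3 6 5 7)| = 6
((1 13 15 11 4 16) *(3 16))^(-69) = (1 13 15 11 4 3 16)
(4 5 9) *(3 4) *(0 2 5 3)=(0 2 5 9)(3 4)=[2, 1, 5, 4, 3, 9, 6, 7, 8, 0]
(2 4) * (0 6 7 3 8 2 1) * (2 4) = [6, 0, 2, 8, 1, 5, 7, 3, 4] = (0 6 7 3 8 4 1)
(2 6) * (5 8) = (2 6)(5 8) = [0, 1, 6, 3, 4, 8, 2, 7, 5]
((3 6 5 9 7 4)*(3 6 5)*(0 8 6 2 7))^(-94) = ((0 8 6 3 5 9)(2 7 4))^(-94) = (0 6 5)(2 4 7)(3 9 8)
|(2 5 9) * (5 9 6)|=2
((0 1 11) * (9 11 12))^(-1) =((0 1 12 9 11))^(-1) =(0 11 9 12 1)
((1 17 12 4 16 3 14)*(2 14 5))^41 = ((1 17 12 4 16 3 5 2 14))^41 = (1 3 17 5 12 2 4 14 16)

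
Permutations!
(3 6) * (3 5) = (3 6 5) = [0, 1, 2, 6, 4, 3, 5]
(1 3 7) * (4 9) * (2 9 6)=(1 3 7)(2 9 4 6)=[0, 3, 9, 7, 6, 5, 2, 1, 8, 4]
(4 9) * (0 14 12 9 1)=[14, 0, 2, 3, 1, 5, 6, 7, 8, 4, 10, 11, 9, 13, 12]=(0 14 12 9 4 1)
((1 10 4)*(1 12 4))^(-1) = ((1 10)(4 12))^(-1) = (1 10)(4 12)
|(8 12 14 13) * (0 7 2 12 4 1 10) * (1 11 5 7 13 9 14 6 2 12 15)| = 26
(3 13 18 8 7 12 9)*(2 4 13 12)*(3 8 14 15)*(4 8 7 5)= (2 8 5 4 13 18 14 15 3 12 9 7)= [0, 1, 8, 12, 13, 4, 6, 2, 5, 7, 10, 11, 9, 18, 15, 3, 16, 17, 14]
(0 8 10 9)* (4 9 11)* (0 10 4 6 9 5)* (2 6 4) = (0 8 2 6 9 10 11 4 5) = [8, 1, 6, 3, 5, 0, 9, 7, 2, 10, 11, 4]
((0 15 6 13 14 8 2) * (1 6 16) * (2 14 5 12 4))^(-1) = (0 2 4 12 5 13 6 1 16 15)(8 14)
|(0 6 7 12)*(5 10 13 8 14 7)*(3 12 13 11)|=28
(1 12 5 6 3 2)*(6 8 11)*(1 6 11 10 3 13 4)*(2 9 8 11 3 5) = (1 12 2 6 13 4)(3 9 8 10 5 11) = [0, 12, 6, 9, 1, 11, 13, 7, 10, 8, 5, 3, 2, 4]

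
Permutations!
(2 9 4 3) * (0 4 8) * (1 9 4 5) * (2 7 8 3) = (0 5 1 9 3 7 8)(2 4) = [5, 9, 4, 7, 2, 1, 6, 8, 0, 3]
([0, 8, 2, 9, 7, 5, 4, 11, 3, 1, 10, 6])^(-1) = [0, 9, 2, 8, 6, 5, 11, 4, 1, 3, 10, 7]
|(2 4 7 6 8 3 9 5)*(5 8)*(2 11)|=6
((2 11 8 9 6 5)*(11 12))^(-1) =(2 5 6 9 8 11 12)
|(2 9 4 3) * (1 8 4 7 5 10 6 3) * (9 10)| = 12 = |(1 8 4)(2 10 6 3)(5 9 7)|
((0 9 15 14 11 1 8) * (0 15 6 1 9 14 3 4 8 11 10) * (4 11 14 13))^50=((0 13 4 8 15 3 11 9 6 1 14 10))^50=(0 4 15 11 6 14)(1 10 13 8 3 9)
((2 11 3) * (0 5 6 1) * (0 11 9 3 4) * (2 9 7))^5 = (0 4 11 1 6 5)(2 7)(3 9)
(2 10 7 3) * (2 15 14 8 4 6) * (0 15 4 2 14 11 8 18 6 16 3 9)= (0 15 11 8 2 10 7 9)(3 4 16)(6 14 18)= [15, 1, 10, 4, 16, 5, 14, 9, 2, 0, 7, 8, 12, 13, 18, 11, 3, 17, 6]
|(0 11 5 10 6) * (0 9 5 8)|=12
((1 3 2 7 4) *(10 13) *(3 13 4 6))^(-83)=((1 13 10 4)(2 7 6 3))^(-83)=(1 13 10 4)(2 7 6 3)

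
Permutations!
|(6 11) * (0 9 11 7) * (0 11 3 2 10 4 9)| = 15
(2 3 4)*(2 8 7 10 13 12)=(2 3 4 8 7 10 13 12)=[0, 1, 3, 4, 8, 5, 6, 10, 7, 9, 13, 11, 2, 12]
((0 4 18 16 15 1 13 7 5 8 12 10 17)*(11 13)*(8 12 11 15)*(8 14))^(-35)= (0 14 7 17 16 13 10 18 11 12 4 8 5)(1 15)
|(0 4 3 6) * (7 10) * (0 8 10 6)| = 12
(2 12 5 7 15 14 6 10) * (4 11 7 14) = (2 12 5 14 6 10)(4 11 7 15) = [0, 1, 12, 3, 11, 14, 10, 15, 8, 9, 2, 7, 5, 13, 6, 4]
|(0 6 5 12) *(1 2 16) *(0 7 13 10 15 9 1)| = 12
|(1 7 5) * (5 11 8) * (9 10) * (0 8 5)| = 4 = |(0 8)(1 7 11 5)(9 10)|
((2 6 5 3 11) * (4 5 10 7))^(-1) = (2 11 3 5 4 7 10 6)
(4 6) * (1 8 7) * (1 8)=(4 6)(7 8)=[0, 1, 2, 3, 6, 5, 4, 8, 7]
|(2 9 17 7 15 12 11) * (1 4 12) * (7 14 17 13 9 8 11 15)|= 12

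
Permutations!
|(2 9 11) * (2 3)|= |(2 9 11 3)|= 4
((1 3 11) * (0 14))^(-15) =((0 14)(1 3 11))^(-15) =(0 14)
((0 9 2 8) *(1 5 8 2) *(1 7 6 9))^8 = ((0 1 5 8)(6 9 7))^8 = (6 7 9)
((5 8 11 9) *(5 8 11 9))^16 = (11)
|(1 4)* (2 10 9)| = 6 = |(1 4)(2 10 9)|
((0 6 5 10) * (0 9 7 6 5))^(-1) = ((0 5 10 9 7 6))^(-1) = (0 6 7 9 10 5)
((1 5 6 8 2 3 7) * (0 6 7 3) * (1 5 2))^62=((0 6 8 1 2)(5 7))^62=(0 8 2 6 1)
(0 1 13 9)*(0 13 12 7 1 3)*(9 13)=(13)(0 3)(1 12 7)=[3, 12, 2, 0, 4, 5, 6, 1, 8, 9, 10, 11, 7, 13]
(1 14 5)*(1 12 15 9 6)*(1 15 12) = (1 14 5)(6 15 9) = [0, 14, 2, 3, 4, 1, 15, 7, 8, 6, 10, 11, 12, 13, 5, 9]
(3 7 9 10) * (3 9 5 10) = (3 7 5 10 9) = [0, 1, 2, 7, 4, 10, 6, 5, 8, 3, 9]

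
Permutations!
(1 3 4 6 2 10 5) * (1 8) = (1 3 4 6 2 10 5 8) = [0, 3, 10, 4, 6, 8, 2, 7, 1, 9, 5]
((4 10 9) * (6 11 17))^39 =((4 10 9)(6 11 17))^39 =(17)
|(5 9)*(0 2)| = |(0 2)(5 9)| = 2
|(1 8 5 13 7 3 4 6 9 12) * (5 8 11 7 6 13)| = 9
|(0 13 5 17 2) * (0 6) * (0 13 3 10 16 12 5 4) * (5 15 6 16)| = 12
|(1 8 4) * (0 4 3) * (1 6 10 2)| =|(0 4 6 10 2 1 8 3)| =8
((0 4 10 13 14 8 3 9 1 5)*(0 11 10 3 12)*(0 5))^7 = (14)(0 3 1 4 9)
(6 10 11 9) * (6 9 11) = (11)(6 10) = [0, 1, 2, 3, 4, 5, 10, 7, 8, 9, 6, 11]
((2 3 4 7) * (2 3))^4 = (3 4 7)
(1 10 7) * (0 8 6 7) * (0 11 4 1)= (0 8 6 7)(1 10 11 4)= [8, 10, 2, 3, 1, 5, 7, 0, 6, 9, 11, 4]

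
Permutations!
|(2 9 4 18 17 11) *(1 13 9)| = |(1 13 9 4 18 17 11 2)| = 8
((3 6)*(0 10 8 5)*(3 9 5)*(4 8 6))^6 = (0 10 6 9 5)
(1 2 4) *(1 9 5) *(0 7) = (0 7)(1 2 4 9 5) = [7, 2, 4, 3, 9, 1, 6, 0, 8, 5]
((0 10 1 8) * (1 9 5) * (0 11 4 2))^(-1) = ((0 10 9 5 1 8 11 4 2))^(-1) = (0 2 4 11 8 1 5 9 10)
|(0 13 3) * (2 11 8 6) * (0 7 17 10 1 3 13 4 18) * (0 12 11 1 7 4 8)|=|(0 8 6 2 1 3 4 18 12 11)(7 17 10)|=30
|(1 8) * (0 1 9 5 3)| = |(0 1 8 9 5 3)| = 6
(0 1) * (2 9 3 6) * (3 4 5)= (0 1)(2 9 4 5 3 6)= [1, 0, 9, 6, 5, 3, 2, 7, 8, 4]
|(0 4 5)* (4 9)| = 4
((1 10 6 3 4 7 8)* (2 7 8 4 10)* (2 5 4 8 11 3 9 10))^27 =(1 11 7 5 3 8 4 2)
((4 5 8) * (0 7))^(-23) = (0 7)(4 5 8) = ((0 7)(4 5 8))^(-23)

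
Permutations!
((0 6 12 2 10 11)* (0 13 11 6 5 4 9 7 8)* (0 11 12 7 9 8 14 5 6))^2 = (0 7 5 8 13 2)(4 11 12 10 6 14)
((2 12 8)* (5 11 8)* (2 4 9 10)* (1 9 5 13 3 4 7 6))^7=(1 4 9 5 10 11 2 8 12 7 13 6 3)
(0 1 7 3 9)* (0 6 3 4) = (0 1 7 4)(3 9 6) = [1, 7, 2, 9, 0, 5, 3, 4, 8, 6]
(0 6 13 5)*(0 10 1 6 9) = [9, 6, 2, 3, 4, 10, 13, 7, 8, 0, 1, 11, 12, 5] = (0 9)(1 6 13 5 10)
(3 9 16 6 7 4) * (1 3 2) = (1 3 9 16 6 7 4 2) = [0, 3, 1, 9, 2, 5, 7, 4, 8, 16, 10, 11, 12, 13, 14, 15, 6]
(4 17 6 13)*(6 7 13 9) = [0, 1, 2, 3, 17, 5, 9, 13, 8, 6, 10, 11, 12, 4, 14, 15, 16, 7] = (4 17 7 13)(6 9)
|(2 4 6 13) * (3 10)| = 4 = |(2 4 6 13)(3 10)|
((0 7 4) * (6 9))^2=((0 7 4)(6 9))^2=(9)(0 4 7)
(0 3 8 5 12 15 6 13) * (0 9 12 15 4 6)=(0 3 8 5 15)(4 6 13 9 12)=[3, 1, 2, 8, 6, 15, 13, 7, 5, 12, 10, 11, 4, 9, 14, 0]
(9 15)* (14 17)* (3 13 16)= (3 13 16)(9 15)(14 17)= [0, 1, 2, 13, 4, 5, 6, 7, 8, 15, 10, 11, 12, 16, 17, 9, 3, 14]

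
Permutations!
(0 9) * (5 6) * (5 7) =[9, 1, 2, 3, 4, 6, 7, 5, 8, 0] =(0 9)(5 6 7)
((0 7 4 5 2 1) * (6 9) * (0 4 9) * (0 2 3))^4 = (0 2 3 6 5 9 4 7 1)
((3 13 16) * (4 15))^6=(16)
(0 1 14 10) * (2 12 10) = [1, 14, 12, 3, 4, 5, 6, 7, 8, 9, 0, 11, 10, 13, 2] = (0 1 14 2 12 10)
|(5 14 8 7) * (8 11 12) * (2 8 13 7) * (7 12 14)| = |(2 8)(5 7)(11 14)(12 13)| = 2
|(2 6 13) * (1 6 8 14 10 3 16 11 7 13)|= 18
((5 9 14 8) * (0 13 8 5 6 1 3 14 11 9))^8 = (14)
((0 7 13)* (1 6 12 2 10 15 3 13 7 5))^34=((0 5 1 6 12 2 10 15 3 13))^34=(0 12 3 1 10)(2 13 6 15 5)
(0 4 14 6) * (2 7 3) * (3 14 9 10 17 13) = (0 4 9 10 17 13 3 2 7 14 6) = [4, 1, 7, 2, 9, 5, 0, 14, 8, 10, 17, 11, 12, 3, 6, 15, 16, 13]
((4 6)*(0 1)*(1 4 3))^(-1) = (0 1 3 6 4)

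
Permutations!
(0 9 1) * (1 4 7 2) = (0 9 4 7 2 1) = [9, 0, 1, 3, 7, 5, 6, 2, 8, 4]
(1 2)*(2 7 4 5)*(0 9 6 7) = (0 9 6 7 4 5 2 1) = [9, 0, 1, 3, 5, 2, 7, 4, 8, 6]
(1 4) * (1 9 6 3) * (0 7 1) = [7, 4, 2, 0, 9, 5, 3, 1, 8, 6] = (0 7 1 4 9 6 3)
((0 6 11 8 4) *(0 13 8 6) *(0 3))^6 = ((0 3)(4 13 8)(6 11))^6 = (13)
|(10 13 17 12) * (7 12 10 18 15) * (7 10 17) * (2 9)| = 6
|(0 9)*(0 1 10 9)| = |(1 10 9)| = 3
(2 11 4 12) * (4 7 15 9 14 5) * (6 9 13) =[0, 1, 11, 3, 12, 4, 9, 15, 8, 14, 10, 7, 2, 6, 5, 13] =(2 11 7 15 13 6 9 14 5 4 12)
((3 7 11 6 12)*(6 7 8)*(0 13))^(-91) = (0 13)(3 8 6 12)(7 11) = ((0 13)(3 8 6 12)(7 11))^(-91)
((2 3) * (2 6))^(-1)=(2 6 3)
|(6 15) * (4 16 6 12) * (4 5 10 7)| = 8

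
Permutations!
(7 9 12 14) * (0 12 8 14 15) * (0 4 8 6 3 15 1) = (0 12 1)(3 15 4 8 14 7 9 6) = [12, 0, 2, 15, 8, 5, 3, 9, 14, 6, 10, 11, 1, 13, 7, 4]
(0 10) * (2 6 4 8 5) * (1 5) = (0 10)(1 5 2 6 4 8) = [10, 5, 6, 3, 8, 2, 4, 7, 1, 9, 0]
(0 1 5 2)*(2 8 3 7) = (0 1 5 8 3 7 2) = [1, 5, 0, 7, 4, 8, 6, 2, 3]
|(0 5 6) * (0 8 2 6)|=|(0 5)(2 6 8)|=6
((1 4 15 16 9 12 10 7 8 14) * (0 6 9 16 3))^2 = ((16)(0 6 9 12 10 7 8 14 1 4 15 3))^2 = (16)(0 9 10 8 1 15)(3 6 12 7 14 4)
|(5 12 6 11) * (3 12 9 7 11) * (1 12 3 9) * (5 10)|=|(1 12 6 9 7 11 10 5)|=8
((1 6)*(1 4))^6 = (6)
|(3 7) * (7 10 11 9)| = |(3 10 11 9 7)| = 5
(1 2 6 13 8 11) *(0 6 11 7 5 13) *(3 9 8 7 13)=(0 6)(1 2 11)(3 9 8 13 7 5)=[6, 2, 11, 9, 4, 3, 0, 5, 13, 8, 10, 1, 12, 7]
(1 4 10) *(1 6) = (1 4 10 6) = [0, 4, 2, 3, 10, 5, 1, 7, 8, 9, 6]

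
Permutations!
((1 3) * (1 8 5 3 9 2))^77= (1 2 9)(3 5 8)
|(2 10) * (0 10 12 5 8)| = |(0 10 2 12 5 8)| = 6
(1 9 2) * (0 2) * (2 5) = (0 5 2 1 9) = [5, 9, 1, 3, 4, 2, 6, 7, 8, 0]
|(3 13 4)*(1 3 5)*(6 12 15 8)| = |(1 3 13 4 5)(6 12 15 8)| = 20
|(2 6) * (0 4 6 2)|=|(0 4 6)|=3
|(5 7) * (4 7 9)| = 4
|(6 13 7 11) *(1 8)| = 4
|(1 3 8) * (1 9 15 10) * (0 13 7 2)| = |(0 13 7 2)(1 3 8 9 15 10)| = 12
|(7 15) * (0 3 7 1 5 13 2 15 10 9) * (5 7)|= 10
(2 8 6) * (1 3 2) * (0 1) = (0 1 3 2 8 6) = [1, 3, 8, 2, 4, 5, 0, 7, 6]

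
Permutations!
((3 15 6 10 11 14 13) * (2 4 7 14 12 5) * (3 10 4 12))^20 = (2 5 12)(3 6 7 13 11 15 4 14 10)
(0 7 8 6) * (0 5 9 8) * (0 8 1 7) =(1 7 8 6 5 9) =[0, 7, 2, 3, 4, 9, 5, 8, 6, 1]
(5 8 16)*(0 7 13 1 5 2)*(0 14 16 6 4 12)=(0 7 13 1 5 8 6 4 12)(2 14 16)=[7, 5, 14, 3, 12, 8, 4, 13, 6, 9, 10, 11, 0, 1, 16, 15, 2]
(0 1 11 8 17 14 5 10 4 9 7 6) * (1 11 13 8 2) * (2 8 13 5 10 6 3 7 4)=(0 11 8 17 14 10 2 1 5 6)(3 7)(4 9)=[11, 5, 1, 7, 9, 6, 0, 3, 17, 4, 2, 8, 12, 13, 10, 15, 16, 14]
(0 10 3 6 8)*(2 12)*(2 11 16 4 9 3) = (0 10 2 12 11 16 4 9 3 6 8) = [10, 1, 12, 6, 9, 5, 8, 7, 0, 3, 2, 16, 11, 13, 14, 15, 4]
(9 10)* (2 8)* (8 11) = (2 11 8)(9 10) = [0, 1, 11, 3, 4, 5, 6, 7, 2, 10, 9, 8]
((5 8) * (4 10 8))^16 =((4 10 8 5))^16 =(10)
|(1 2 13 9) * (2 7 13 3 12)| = 12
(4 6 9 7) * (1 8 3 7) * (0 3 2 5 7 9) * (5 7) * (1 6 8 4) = (0 3 9 6)(1 4 8 2 7) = [3, 4, 7, 9, 8, 5, 0, 1, 2, 6]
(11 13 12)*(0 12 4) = [12, 1, 2, 3, 0, 5, 6, 7, 8, 9, 10, 13, 11, 4] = (0 12 11 13 4)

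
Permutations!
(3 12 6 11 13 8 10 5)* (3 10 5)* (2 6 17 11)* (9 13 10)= [0, 1, 6, 12, 4, 9, 2, 7, 5, 13, 3, 10, 17, 8, 14, 15, 16, 11]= (2 6)(3 12 17 11 10)(5 9 13 8)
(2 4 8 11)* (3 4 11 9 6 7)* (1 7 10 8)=(1 7 3 4)(2 11)(6 10 8 9)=[0, 7, 11, 4, 1, 5, 10, 3, 9, 6, 8, 2]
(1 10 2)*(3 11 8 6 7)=(1 10 2)(3 11 8 6 7)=[0, 10, 1, 11, 4, 5, 7, 3, 6, 9, 2, 8]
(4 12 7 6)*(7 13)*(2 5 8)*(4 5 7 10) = [0, 1, 7, 3, 12, 8, 5, 6, 2, 9, 4, 11, 13, 10] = (2 7 6 5 8)(4 12 13 10)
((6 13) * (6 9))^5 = (6 9 13)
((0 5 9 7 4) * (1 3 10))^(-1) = (0 4 7 9 5)(1 10 3)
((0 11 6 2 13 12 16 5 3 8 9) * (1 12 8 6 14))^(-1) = (0 9 8 13 2 6 3 5 16 12 1 14 11)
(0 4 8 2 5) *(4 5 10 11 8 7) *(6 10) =(0 5)(2 6 10 11 8)(4 7) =[5, 1, 6, 3, 7, 0, 10, 4, 2, 9, 11, 8]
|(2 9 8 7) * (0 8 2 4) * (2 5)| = |(0 8 7 4)(2 9 5)| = 12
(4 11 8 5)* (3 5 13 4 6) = (3 5 6)(4 11 8 13) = [0, 1, 2, 5, 11, 6, 3, 7, 13, 9, 10, 8, 12, 4]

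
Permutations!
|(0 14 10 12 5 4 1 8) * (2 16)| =8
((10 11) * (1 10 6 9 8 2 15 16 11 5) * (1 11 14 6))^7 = (16)(1 11 5 10)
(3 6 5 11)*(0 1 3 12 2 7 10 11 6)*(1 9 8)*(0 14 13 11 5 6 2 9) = (1 3 14 13 11 12 9 8)(2 7 10 5) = [0, 3, 7, 14, 4, 2, 6, 10, 1, 8, 5, 12, 9, 11, 13]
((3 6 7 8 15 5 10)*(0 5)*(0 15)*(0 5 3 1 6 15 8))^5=((0 3 15 8 5 10 1 6 7))^5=(0 10 3 1 15 6 8 7 5)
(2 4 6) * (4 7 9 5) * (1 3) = (1 3)(2 7 9 5 4 6) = [0, 3, 7, 1, 6, 4, 2, 9, 8, 5]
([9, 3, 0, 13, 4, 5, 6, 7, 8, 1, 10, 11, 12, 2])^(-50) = [13, 0, 3, 9, 4, 5, 6, 7, 8, 2, 10, 11, 12, 1]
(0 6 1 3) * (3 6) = (0 3)(1 6) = [3, 6, 2, 0, 4, 5, 1]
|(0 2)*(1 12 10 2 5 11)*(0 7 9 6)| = |(0 5 11 1 12 10 2 7 9 6)| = 10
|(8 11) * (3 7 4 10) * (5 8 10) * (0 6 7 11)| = |(0 6 7 4 5 8)(3 11 10)| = 6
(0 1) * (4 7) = (0 1)(4 7) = [1, 0, 2, 3, 7, 5, 6, 4]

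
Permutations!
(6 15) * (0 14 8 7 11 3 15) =(0 14 8 7 11 3 15 6) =[14, 1, 2, 15, 4, 5, 0, 11, 7, 9, 10, 3, 12, 13, 8, 6]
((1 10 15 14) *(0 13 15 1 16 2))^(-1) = (0 2 16 14 15 13)(1 10)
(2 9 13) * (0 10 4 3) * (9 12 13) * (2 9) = [10, 1, 12, 0, 3, 5, 6, 7, 8, 2, 4, 11, 13, 9] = (0 10 4 3)(2 12 13 9)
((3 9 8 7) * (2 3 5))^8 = (2 9 7)(3 8 5)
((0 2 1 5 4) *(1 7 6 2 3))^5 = (2 6 7)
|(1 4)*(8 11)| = |(1 4)(8 11)| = 2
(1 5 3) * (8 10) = (1 5 3)(8 10) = [0, 5, 2, 1, 4, 3, 6, 7, 10, 9, 8]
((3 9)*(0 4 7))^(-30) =(9)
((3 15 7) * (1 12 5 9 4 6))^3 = ((1 12 5 9 4 6)(3 15 7))^3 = (15)(1 9)(4 12)(5 6)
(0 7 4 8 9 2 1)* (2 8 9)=[7, 0, 1, 3, 9, 5, 6, 4, 2, 8]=(0 7 4 9 8 2 1)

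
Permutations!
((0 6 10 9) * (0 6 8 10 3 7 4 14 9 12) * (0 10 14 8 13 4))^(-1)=((0 13 4 8 14 9 6 3 7)(10 12))^(-1)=(0 7 3 6 9 14 8 4 13)(10 12)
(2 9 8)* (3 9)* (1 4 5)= (1 4 5)(2 3 9 8)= [0, 4, 3, 9, 5, 1, 6, 7, 2, 8]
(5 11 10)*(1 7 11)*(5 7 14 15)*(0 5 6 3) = (0 5 1 14 15 6 3)(7 11 10) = [5, 14, 2, 0, 4, 1, 3, 11, 8, 9, 7, 10, 12, 13, 15, 6]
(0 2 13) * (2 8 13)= [8, 1, 2, 3, 4, 5, 6, 7, 13, 9, 10, 11, 12, 0]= (0 8 13)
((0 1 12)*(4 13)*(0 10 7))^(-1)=((0 1 12 10 7)(4 13))^(-1)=(0 7 10 12 1)(4 13)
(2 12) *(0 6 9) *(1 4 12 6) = (0 1 4 12 2 6 9) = [1, 4, 6, 3, 12, 5, 9, 7, 8, 0, 10, 11, 2]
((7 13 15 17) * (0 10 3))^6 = (7 15)(13 17)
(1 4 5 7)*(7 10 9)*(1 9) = (1 4 5 10)(7 9) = [0, 4, 2, 3, 5, 10, 6, 9, 8, 7, 1]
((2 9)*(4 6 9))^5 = ((2 4 6 9))^5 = (2 4 6 9)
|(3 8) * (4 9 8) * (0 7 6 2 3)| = 8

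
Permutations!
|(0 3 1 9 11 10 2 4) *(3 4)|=|(0 4)(1 9 11 10 2 3)|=6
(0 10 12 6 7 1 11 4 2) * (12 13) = (0 10 13 12 6 7 1 11 4 2) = [10, 11, 0, 3, 2, 5, 7, 1, 8, 9, 13, 4, 6, 12]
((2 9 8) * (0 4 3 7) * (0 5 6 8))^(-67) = (0 6 4 8 3 2 7 9 5)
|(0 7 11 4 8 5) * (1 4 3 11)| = 6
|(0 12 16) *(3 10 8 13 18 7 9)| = 21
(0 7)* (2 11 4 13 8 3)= (0 7)(2 11 4 13 8 3)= [7, 1, 11, 2, 13, 5, 6, 0, 3, 9, 10, 4, 12, 8]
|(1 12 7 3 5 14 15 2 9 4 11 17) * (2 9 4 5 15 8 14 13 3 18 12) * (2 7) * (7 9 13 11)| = 30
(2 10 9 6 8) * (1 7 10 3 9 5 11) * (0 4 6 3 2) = [4, 7, 2, 9, 6, 11, 8, 10, 0, 3, 5, 1] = (0 4 6 8)(1 7 10 5 11)(3 9)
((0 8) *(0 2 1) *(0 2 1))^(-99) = ((0 8 1 2))^(-99) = (0 8 1 2)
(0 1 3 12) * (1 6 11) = (0 6 11 1 3 12) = [6, 3, 2, 12, 4, 5, 11, 7, 8, 9, 10, 1, 0]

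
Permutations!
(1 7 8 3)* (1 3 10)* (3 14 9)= (1 7 8 10)(3 14 9)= [0, 7, 2, 14, 4, 5, 6, 8, 10, 3, 1, 11, 12, 13, 9]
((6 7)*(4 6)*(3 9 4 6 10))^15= (3 10 4 9)(6 7)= ((3 9 4 10)(6 7))^15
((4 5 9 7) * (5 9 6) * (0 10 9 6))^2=(0 9 4 5 10 7 6)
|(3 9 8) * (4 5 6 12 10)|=15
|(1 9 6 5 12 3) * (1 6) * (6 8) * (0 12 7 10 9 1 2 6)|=12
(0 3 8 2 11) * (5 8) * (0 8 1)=(0 3 5 1)(2 11 8)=[3, 0, 11, 5, 4, 1, 6, 7, 2, 9, 10, 8]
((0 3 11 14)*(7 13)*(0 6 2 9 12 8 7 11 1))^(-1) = (0 1 3)(2 6 14 11 13 7 8 12 9)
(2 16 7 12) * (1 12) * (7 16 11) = [0, 12, 11, 3, 4, 5, 6, 1, 8, 9, 10, 7, 2, 13, 14, 15, 16] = (16)(1 12 2 11 7)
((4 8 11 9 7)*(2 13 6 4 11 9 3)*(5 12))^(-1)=(2 3 11 7 9 8 4 6 13)(5 12)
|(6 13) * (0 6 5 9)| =|(0 6 13 5 9)| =5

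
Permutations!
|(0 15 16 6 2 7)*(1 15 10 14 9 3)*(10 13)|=12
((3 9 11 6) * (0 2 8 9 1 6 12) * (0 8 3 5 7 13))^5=(0 5 3 13 6 2 7 1)(8 9 11 12)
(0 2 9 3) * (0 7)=(0 2 9 3 7)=[2, 1, 9, 7, 4, 5, 6, 0, 8, 3]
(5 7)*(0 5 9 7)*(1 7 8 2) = (0 5)(1 7 9 8 2) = [5, 7, 1, 3, 4, 0, 6, 9, 2, 8]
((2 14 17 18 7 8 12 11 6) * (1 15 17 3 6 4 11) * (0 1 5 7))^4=(0 18 17 15 1)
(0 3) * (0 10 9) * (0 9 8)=(0 3 10 8)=[3, 1, 2, 10, 4, 5, 6, 7, 0, 9, 8]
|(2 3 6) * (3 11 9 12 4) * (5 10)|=|(2 11 9 12 4 3 6)(5 10)|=14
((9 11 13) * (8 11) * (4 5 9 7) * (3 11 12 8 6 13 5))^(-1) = ((3 11 5 9 6 13 7 4)(8 12))^(-1) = (3 4 7 13 6 9 5 11)(8 12)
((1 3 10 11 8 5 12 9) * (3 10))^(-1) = ((1 10 11 8 5 12 9))^(-1) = (1 9 12 5 8 11 10)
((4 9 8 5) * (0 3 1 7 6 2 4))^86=((0 3 1 7 6 2 4 9 8 5))^86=(0 4 1 8 6)(2 3 9 7 5)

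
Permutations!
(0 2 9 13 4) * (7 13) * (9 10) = (0 2 10 9 7 13 4) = [2, 1, 10, 3, 0, 5, 6, 13, 8, 7, 9, 11, 12, 4]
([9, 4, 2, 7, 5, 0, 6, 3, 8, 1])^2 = [1, 5, 2, 3, 0, 9, 6, 7, 8, 4]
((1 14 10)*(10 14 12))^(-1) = ((14)(1 12 10))^(-1) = (14)(1 10 12)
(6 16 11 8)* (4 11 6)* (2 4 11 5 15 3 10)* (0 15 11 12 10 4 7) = (0 15 3 4 5 11 8 12 10 2 7)(6 16) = [15, 1, 7, 4, 5, 11, 16, 0, 12, 9, 2, 8, 10, 13, 14, 3, 6]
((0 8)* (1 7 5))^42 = (8)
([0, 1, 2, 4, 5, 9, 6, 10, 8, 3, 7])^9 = [0, 1, 2, 4, 5, 9, 6, 10, 8, 3, 7]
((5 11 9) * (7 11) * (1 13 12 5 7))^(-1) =(1 5 12 13)(7 9 11)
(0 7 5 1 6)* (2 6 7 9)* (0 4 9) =[0, 7, 6, 3, 9, 1, 4, 5, 8, 2] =(1 7 5)(2 6 4 9)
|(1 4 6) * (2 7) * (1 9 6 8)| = |(1 4 8)(2 7)(6 9)| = 6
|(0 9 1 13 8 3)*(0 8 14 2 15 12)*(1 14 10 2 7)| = 10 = |(0 9 14 7 1 13 10 2 15 12)(3 8)|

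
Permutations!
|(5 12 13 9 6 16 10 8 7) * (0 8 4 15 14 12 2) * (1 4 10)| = |(0 8 7 5 2)(1 4 15 14 12 13 9 6 16)| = 45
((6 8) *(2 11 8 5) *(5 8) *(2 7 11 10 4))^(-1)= (2 4 10)(5 11 7)(6 8)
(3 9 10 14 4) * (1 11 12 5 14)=(1 11 12 5 14 4 3 9 10)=[0, 11, 2, 9, 3, 14, 6, 7, 8, 10, 1, 12, 5, 13, 4]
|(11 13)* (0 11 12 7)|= |(0 11 13 12 7)|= 5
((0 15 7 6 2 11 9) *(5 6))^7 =(0 9 11 2 6 5 7 15)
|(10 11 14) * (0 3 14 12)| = 6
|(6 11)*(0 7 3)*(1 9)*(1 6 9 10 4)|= |(0 7 3)(1 10 4)(6 11 9)|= 3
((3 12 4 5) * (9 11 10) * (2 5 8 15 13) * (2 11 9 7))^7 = (2 13 12 7 15 3 10 8 5 11 4)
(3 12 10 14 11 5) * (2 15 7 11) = [0, 1, 15, 12, 4, 3, 6, 11, 8, 9, 14, 5, 10, 13, 2, 7] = (2 15 7 11 5 3 12 10 14)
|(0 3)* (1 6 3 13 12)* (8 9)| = |(0 13 12 1 6 3)(8 9)| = 6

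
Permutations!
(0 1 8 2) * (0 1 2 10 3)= (0 2 1 8 10 3)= [2, 8, 1, 0, 4, 5, 6, 7, 10, 9, 3]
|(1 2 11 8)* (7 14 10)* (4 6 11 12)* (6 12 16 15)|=42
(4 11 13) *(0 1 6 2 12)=[1, 6, 12, 3, 11, 5, 2, 7, 8, 9, 10, 13, 0, 4]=(0 1 6 2 12)(4 11 13)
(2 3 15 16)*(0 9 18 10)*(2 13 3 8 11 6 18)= [9, 1, 8, 15, 4, 5, 18, 7, 11, 2, 0, 6, 12, 3, 14, 16, 13, 17, 10]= (0 9 2 8 11 6 18 10)(3 15 16 13)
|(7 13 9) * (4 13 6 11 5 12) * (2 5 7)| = |(2 5 12 4 13 9)(6 11 7)| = 6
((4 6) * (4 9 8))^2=(4 9)(6 8)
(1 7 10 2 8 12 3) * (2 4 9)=[0, 7, 8, 1, 9, 5, 6, 10, 12, 2, 4, 11, 3]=(1 7 10 4 9 2 8 12 3)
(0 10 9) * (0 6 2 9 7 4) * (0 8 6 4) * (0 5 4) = [10, 1, 9, 3, 8, 4, 2, 5, 6, 0, 7] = (0 10 7 5 4 8 6 2 9)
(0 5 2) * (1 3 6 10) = (0 5 2)(1 3 6 10) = [5, 3, 0, 6, 4, 2, 10, 7, 8, 9, 1]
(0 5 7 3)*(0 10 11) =(0 5 7 3 10 11) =[5, 1, 2, 10, 4, 7, 6, 3, 8, 9, 11, 0]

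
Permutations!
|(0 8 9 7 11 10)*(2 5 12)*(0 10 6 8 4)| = |(0 4)(2 5 12)(6 8 9 7 11)| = 30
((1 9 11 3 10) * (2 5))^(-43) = (1 11 10 9 3)(2 5) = ((1 9 11 3 10)(2 5))^(-43)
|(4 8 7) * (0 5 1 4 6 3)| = |(0 5 1 4 8 7 6 3)| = 8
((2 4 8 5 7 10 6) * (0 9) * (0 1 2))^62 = ((0 9 1 2 4 8 5 7 10 6))^62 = (0 1 4 5 10)(2 8 7 6 9)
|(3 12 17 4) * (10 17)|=5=|(3 12 10 17 4)|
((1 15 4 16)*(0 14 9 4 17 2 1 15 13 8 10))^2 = (0 9 16 17 1 8)(2 13 10 14 4 15)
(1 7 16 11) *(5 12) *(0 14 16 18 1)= (0 14 16 11)(1 7 18)(5 12)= [14, 7, 2, 3, 4, 12, 6, 18, 8, 9, 10, 0, 5, 13, 16, 15, 11, 17, 1]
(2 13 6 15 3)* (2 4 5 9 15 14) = (2 13 6 14)(3 4 5 9 15) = [0, 1, 13, 4, 5, 9, 14, 7, 8, 15, 10, 11, 12, 6, 2, 3]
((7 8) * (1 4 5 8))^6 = ((1 4 5 8 7))^6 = (1 4 5 8 7)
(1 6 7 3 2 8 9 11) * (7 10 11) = (1 6 10 11)(2 8 9 7 3) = [0, 6, 8, 2, 4, 5, 10, 3, 9, 7, 11, 1]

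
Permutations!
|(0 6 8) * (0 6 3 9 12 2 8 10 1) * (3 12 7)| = 21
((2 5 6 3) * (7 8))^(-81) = ((2 5 6 3)(7 8))^(-81) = (2 3 6 5)(7 8)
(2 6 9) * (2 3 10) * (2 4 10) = (2 6 9 3)(4 10) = [0, 1, 6, 2, 10, 5, 9, 7, 8, 3, 4]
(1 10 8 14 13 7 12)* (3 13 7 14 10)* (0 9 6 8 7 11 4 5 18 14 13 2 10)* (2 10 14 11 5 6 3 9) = (0 2 14 5 18 11 4 6 8)(1 9 3 10 7 12) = [2, 9, 14, 10, 6, 18, 8, 12, 0, 3, 7, 4, 1, 13, 5, 15, 16, 17, 11]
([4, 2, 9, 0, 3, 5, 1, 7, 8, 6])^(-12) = (9)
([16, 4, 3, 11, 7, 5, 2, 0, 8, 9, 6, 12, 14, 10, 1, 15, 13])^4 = [6, 16, 14, 1, 13, 5, 12, 10, 8, 9, 11, 4, 7, 3, 0, 15, 2]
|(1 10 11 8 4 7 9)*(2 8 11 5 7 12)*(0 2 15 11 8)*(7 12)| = |(0 2)(1 10 5 12 15 11 8 4 7 9)| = 10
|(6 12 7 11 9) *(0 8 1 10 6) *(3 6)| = |(0 8 1 10 3 6 12 7 11 9)| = 10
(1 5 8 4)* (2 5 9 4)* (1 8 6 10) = (1 9 4 8 2 5 6 10) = [0, 9, 5, 3, 8, 6, 10, 7, 2, 4, 1]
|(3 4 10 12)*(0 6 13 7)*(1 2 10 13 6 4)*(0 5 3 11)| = 11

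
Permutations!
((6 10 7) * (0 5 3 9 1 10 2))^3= (0 9 7)(1 6 5)(2 3 10)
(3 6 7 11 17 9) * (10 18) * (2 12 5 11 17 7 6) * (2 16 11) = [0, 1, 12, 16, 4, 2, 6, 17, 8, 3, 18, 7, 5, 13, 14, 15, 11, 9, 10] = (2 12 5)(3 16 11 7 17 9)(10 18)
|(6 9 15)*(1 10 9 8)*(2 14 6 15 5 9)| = |(15)(1 10 2 14 6 8)(5 9)| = 6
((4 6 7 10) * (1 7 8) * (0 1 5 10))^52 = ((0 1 7)(4 6 8 5 10))^52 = (0 1 7)(4 8 10 6 5)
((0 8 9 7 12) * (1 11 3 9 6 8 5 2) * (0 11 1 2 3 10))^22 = (0 11 7 3)(5 10 12 9)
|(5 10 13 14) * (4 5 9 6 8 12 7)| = 10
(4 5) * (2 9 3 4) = (2 9 3 4 5) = [0, 1, 9, 4, 5, 2, 6, 7, 8, 3]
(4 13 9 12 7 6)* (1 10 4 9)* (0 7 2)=(0 7 6 9 12 2)(1 10 4 13)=[7, 10, 0, 3, 13, 5, 9, 6, 8, 12, 4, 11, 2, 1]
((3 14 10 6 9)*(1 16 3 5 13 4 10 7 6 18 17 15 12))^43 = (1 15 18 4 5 6 14 16 12 17 10 13 9 7 3)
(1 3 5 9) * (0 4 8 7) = (0 4 8 7)(1 3 5 9) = [4, 3, 2, 5, 8, 9, 6, 0, 7, 1]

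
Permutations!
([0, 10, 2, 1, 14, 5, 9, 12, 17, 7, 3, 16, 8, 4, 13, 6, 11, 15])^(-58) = (1 3 10)(4 13 14)(6 17 12 9 15 8 7)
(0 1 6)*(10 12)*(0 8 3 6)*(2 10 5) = (0 1)(2 10 12 5)(3 6 8) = [1, 0, 10, 6, 4, 2, 8, 7, 3, 9, 12, 11, 5]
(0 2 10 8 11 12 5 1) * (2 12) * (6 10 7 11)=[12, 0, 7, 3, 4, 1, 10, 11, 6, 9, 8, 2, 5]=(0 12 5 1)(2 7 11)(6 10 8)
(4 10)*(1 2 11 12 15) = (1 2 11 12 15)(4 10) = [0, 2, 11, 3, 10, 5, 6, 7, 8, 9, 4, 12, 15, 13, 14, 1]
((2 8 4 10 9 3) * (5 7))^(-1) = (2 3 9 10 4 8)(5 7)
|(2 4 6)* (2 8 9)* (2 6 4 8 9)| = 2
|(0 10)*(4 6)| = 2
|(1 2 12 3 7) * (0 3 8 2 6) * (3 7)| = |(0 7 1 6)(2 12 8)| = 12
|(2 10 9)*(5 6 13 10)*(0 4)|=|(0 4)(2 5 6 13 10 9)|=6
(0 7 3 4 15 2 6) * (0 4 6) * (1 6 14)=[7, 6, 0, 14, 15, 5, 4, 3, 8, 9, 10, 11, 12, 13, 1, 2]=(0 7 3 14 1 6 4 15 2)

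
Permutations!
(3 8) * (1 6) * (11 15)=(1 6)(3 8)(11 15)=[0, 6, 2, 8, 4, 5, 1, 7, 3, 9, 10, 15, 12, 13, 14, 11]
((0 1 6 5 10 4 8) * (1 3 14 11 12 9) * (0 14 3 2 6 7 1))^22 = (14)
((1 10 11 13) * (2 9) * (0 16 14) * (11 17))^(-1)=(0 14 16)(1 13 11 17 10)(2 9)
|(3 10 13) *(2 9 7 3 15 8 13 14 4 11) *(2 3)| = |(2 9 7)(3 10 14 4 11)(8 13 15)| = 15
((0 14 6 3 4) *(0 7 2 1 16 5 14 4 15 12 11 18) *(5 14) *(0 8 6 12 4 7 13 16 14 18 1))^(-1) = ((0 7 2)(1 14 12 11)(3 15 4 13 16 18 8 6))^(-1) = (0 2 7)(1 11 12 14)(3 6 8 18 16 13 4 15)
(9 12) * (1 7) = [0, 7, 2, 3, 4, 5, 6, 1, 8, 12, 10, 11, 9] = (1 7)(9 12)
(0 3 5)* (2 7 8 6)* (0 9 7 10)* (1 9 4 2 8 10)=(0 3 5 4 2 1 9 7 10)(6 8)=[3, 9, 1, 5, 2, 4, 8, 10, 6, 7, 0]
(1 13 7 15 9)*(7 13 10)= [0, 10, 2, 3, 4, 5, 6, 15, 8, 1, 7, 11, 12, 13, 14, 9]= (1 10 7 15 9)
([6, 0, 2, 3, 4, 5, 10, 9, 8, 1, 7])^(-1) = (0 1 9 7 10 6)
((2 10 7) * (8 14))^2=((2 10 7)(8 14))^2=(14)(2 7 10)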